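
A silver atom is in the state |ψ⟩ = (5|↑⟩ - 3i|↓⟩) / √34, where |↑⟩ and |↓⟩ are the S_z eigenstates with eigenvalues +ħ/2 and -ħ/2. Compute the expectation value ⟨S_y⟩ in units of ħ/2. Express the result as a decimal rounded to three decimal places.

⟨σ_y⟩ = 2 Im(a* b)/(|a|²+|b|²) with a = 5, b = -3i.
a* b = -15i, so ⟨σ_y⟩ = -30/34.
⟨S_y⟩ = (ħ/2)·⟨σ_y⟩.

-0.882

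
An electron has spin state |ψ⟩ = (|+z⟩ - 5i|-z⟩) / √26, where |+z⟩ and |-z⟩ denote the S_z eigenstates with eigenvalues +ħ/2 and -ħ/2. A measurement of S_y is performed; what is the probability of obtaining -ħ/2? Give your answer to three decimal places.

0.692

|-y⟩ = (|+z⟩ - i|-z⟩)/√2, so ⟨-y|ψ⟩ = (6) / (√2·√26).
P = |6|² / 52 = 36/52.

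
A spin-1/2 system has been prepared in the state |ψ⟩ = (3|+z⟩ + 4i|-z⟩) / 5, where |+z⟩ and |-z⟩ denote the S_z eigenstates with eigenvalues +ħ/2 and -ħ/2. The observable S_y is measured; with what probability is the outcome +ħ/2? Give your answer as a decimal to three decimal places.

0.980

|+y⟩ = (|+z⟩ + i|-z⟩)/√2, so ⟨+y|ψ⟩ = (7) / (√2·5).
P = |7|² / 50 = 49/50.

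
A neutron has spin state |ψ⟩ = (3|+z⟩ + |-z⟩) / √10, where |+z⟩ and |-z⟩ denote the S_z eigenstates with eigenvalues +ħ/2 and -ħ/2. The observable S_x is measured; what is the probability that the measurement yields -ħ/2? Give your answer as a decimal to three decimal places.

|-x⟩ = (|+z⟩ - |-z⟩)/√2, so ⟨-x|ψ⟩ = (2) / (√2·√10).
P = |2|² / 20 = 4/20.

0.200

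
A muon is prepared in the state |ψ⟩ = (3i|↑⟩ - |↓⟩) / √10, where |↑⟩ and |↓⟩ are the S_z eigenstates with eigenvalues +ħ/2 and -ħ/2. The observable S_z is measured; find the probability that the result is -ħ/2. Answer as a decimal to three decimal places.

The -ħ/2 outcome corresponds to |↓⟩. Its amplitude in |ψ⟩ is -1/√10.
P = |-1|² / 10 = 1/10.

0.100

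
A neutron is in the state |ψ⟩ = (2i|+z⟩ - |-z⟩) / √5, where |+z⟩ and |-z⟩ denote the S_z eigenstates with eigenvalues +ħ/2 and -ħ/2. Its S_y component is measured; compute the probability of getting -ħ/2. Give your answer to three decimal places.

0.100

|-y⟩ = (|+z⟩ - i|-z⟩)/√2, so ⟨-y|ψ⟩ = (i) / (√2·√5).
P = |i|² / 10 = 1/10.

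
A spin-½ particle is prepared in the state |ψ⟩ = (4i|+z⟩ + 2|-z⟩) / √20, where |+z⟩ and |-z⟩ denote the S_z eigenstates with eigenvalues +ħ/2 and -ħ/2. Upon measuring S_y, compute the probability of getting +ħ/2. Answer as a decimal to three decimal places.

0.100

|+y⟩ = (|+z⟩ + i|-z⟩)/√2, so ⟨+y|ψ⟩ = (2i) / (√2·√20).
P = |2i|² / 40 = 4/40.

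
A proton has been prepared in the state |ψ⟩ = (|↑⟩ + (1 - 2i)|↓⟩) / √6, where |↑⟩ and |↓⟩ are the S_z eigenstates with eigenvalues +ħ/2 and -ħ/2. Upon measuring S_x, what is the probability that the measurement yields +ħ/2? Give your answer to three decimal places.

|+x⟩ = (|↑⟩ + |↓⟩)/√2, so ⟨+x|ψ⟩ = (2 - 2i) / (√2·√6).
P = |2 - 2i|² / 12 = 8/12.

0.667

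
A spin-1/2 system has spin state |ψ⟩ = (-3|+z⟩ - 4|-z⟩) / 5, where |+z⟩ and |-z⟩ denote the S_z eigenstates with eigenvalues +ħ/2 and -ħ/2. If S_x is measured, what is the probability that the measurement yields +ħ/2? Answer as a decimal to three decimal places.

|+x⟩ = (|+z⟩ + |-z⟩)/√2, so ⟨+x|ψ⟩ = (-7) / (√2·5).
P = |-7|² / 50 = 49/50.

0.980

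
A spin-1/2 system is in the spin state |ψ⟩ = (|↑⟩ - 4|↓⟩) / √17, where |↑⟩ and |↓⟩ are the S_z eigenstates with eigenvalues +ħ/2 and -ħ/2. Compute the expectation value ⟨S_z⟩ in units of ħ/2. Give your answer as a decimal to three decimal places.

-0.882

⟨σ_z⟩ = |a|² - |b|² divided by |a|²+|b|², with a, b the |↑⟩, |↓⟩ amplitudes.
= (1 - 16)/17 = -15/17.
⟨S_z⟩ = (ħ/2)·⟨σ_z⟩.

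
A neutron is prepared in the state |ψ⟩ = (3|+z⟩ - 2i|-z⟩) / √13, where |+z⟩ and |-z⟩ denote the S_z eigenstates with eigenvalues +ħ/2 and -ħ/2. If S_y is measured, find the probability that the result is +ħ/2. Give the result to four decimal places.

0.0385

|+y⟩ = (|+z⟩ + i|-z⟩)/√2, so ⟨+y|ψ⟩ = (1) / (√2·√13).
P = |1|² / 26 = 1/26.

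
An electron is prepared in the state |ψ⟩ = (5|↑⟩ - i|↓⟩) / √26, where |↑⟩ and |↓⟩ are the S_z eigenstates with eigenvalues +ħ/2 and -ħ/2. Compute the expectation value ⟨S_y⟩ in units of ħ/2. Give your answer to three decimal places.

-0.385

⟨σ_y⟩ = 2 Im(a* b)/(|a|²+|b|²) with a = 5, b = -i.
a* b = -5i, so ⟨σ_y⟩ = -10/26.
⟨S_y⟩ = (ħ/2)·⟨σ_y⟩.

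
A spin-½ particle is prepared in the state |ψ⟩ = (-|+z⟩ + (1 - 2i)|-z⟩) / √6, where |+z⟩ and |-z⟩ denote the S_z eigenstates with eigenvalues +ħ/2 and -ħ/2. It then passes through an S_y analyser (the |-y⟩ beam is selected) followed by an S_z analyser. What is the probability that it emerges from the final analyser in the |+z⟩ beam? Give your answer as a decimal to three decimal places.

First analyser (S_y): P(|-y⟩) = |⟨-y|ψ⟩|² = 2/12.
After stage 1 the state is |-y⟩; P(|+z⟩) = |⟨+z|-y⟩|² = 1/2.
Joint probability = 2/12 × 1/2 = 0.083.

0.083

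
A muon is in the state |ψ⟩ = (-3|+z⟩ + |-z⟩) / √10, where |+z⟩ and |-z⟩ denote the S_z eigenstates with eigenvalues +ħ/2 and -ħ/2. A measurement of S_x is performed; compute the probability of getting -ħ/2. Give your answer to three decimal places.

|-x⟩ = (|+z⟩ - |-z⟩)/√2, so ⟨-x|ψ⟩ = (-4) / (√2·√10).
P = |-4|² / 20 = 16/20.

0.800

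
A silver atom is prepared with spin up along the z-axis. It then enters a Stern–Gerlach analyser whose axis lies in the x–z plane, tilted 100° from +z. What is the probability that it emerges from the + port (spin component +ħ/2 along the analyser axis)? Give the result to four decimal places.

0.4132

For spin-½, the probability of finding spin-up along an axis at angle θ to the initial spin direction is cos²(θ/2); spin-down is sin²(θ/2).
θ = 100°, so P = cos²(50°) ≈ 0.4132.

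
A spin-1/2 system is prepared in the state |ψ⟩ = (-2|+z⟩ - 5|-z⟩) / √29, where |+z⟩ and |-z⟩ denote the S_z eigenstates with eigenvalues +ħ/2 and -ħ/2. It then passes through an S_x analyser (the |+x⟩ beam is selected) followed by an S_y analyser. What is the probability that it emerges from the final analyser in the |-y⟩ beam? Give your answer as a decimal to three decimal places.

First analyser (S_x): P(|+x⟩) = |⟨+x|ψ⟩|² = 49/58.
After stage 1 the state is |+x⟩; P(|-y⟩) = |⟨-y|+x⟩|² = 1/2.
Joint probability = 49/58 × 1/2 = 0.422.

0.422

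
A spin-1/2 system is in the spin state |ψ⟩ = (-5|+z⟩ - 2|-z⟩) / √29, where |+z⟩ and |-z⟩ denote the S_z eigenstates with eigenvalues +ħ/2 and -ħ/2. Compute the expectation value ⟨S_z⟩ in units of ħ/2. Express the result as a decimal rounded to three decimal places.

⟨σ_z⟩ = |a|² - |b|² divided by |a|²+|b|², with a, b the |+z⟩, |-z⟩ amplitudes.
= (25 - 4)/29 = 21/29.
⟨S_z⟩ = (ħ/2)·⟨σ_z⟩.

0.724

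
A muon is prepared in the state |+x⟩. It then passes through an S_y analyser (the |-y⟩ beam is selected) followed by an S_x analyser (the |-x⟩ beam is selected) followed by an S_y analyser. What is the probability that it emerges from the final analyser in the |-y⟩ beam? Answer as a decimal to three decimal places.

0.125

First analyser (S_y): from |+x⟩, P(|-y⟩) = 1/2.
After stage 1 the state is |-y⟩; P(|-x⟩) = |⟨-x|-y⟩|² = 1/2.
After stage 2 the state is |-x⟩; P(|-y⟩) = |⟨-y|-x⟩|² = 1/2.
Joint probability = 1/2 × 1/2 × 1/2 = 0.125.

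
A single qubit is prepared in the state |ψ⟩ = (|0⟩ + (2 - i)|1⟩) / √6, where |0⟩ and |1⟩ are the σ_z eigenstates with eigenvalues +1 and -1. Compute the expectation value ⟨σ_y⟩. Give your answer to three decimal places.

⟨σ_y⟩ = 2 Im(a* b)/(|a|²+|b|²) with a = 1, b = (2 - i).
a* b = (2 - i), so ⟨σ_y⟩ = -2/6.

-0.333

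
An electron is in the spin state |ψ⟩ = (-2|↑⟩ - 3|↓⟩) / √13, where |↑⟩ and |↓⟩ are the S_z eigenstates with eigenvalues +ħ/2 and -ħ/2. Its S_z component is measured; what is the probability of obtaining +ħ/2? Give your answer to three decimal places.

The +ħ/2 outcome corresponds to |↑⟩. Its amplitude in |ψ⟩ is -2/√13.
P = |-2|² / 13 = 4/13.

0.308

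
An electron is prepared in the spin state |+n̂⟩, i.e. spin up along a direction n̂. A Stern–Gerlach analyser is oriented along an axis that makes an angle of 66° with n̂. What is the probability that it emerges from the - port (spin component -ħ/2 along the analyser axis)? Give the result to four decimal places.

For spin-½, the probability of finding spin-up along an axis at angle θ to the initial spin direction is cos²(θ/2); spin-down is sin²(θ/2).
θ = 66°, so P = sin²(33°) ≈ 0.2966.

0.2966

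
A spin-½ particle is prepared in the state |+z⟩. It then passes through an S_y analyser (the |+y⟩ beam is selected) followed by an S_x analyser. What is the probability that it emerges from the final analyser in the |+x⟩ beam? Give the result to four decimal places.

0.2500

First analyser (S_y): from |+z⟩, P(|+y⟩) = 1/2.
After stage 1 the state is |+y⟩; P(|+x⟩) = |⟨+x|+y⟩|² = 1/2.
Joint probability = 1/2 × 1/2 = 0.2500.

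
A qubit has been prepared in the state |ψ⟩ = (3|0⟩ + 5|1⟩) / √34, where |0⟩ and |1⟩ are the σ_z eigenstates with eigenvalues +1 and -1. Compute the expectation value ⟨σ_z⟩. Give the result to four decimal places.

-0.4706

⟨σ_z⟩ = |a|² - |b|² divided by |a|²+|b|², with a, b the |0⟩, |1⟩ amplitudes.
= (9 - 25)/34 = -16/34.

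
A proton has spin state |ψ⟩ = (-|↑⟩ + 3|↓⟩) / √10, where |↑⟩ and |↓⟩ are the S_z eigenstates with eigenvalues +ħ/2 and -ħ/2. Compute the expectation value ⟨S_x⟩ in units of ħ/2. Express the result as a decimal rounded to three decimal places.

⟨σ_x⟩ = 2 Re(a* b)/(|a|²+|b|²) with a = -1, b = 3.
a* b = -3, so ⟨σ_x⟩ = -6/10.
⟨S_x⟩ = (ħ/2)·⟨σ_x⟩.

-0.600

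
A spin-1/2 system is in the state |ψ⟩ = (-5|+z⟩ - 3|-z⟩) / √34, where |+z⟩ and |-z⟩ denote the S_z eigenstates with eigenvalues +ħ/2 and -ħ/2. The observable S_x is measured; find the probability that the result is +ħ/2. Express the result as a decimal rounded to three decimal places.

0.941

|+x⟩ = (|+z⟩ + |-z⟩)/√2, so ⟨+x|ψ⟩ = (-8) / (√2·√34).
P = |-8|² / 68 = 64/68.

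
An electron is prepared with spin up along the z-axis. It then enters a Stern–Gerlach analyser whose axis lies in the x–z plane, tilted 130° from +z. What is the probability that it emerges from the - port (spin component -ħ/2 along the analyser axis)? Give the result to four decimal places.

0.8214

For spin-½, the probability of finding spin-up along an axis at angle θ to the initial spin direction is cos²(θ/2); spin-down is sin²(θ/2).
θ = 130°, so P = sin²(65°) ≈ 0.8214.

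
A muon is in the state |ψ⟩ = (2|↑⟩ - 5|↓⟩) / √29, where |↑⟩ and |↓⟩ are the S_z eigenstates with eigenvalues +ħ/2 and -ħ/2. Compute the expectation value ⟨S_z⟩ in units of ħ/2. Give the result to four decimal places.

-0.7241

⟨σ_z⟩ = |a|² - |b|² divided by |a|²+|b|², with a, b the |↑⟩, |↓⟩ amplitudes.
= (4 - 25)/29 = -21/29.
⟨S_z⟩ = (ħ/2)·⟨σ_z⟩.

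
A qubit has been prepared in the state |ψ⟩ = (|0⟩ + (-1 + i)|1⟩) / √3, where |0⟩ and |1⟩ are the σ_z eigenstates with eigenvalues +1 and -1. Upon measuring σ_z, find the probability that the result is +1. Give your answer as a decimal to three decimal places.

0.333

The +1 outcome corresponds to |0⟩. Its amplitude in |ψ⟩ is 1/√3.
P = |1|² / 3 = 1/3.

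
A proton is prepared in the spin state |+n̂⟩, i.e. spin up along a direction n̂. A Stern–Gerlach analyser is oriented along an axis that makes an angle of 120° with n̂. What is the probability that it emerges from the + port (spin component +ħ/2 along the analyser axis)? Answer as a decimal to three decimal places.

For spin-½, the probability of finding spin-up along an axis at angle θ to the initial spin direction is cos²(θ/2); spin-down is sin²(θ/2).
θ = 120°, so P = cos²(60°) ≈ 0.250.

0.250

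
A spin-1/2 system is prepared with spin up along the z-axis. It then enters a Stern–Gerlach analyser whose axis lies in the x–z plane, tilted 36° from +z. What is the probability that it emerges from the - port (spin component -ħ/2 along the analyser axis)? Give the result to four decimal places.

0.0955

For spin-½, the probability of finding spin-up along an axis at angle θ to the initial spin direction is cos²(θ/2); spin-down is sin²(θ/2).
θ = 36°, so P = sin²(18°) ≈ 0.0955.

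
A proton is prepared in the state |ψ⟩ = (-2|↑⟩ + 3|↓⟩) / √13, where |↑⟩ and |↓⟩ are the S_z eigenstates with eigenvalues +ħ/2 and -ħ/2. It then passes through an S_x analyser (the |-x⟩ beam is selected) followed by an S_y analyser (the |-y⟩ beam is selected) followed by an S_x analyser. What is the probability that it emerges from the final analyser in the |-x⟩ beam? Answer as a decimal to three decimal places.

0.240

First analyser (S_x): P(|-x⟩) = |⟨-x|ψ⟩|² = 25/26.
After stage 1 the state is |-x⟩; P(|-y⟩) = |⟨-y|-x⟩|² = 1/2.
After stage 2 the state is |-y⟩; P(|-x⟩) = |⟨-x|-y⟩|² = 1/2.
Joint probability = 25/26 × 1/2 × 1/2 = 0.240.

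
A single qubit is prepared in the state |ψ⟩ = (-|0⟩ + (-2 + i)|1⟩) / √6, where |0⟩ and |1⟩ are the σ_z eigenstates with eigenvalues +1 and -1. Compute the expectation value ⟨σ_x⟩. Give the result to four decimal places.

0.6667

⟨σ_x⟩ = 2 Re(a* b)/(|a|²+|b|²) with a = -1, b = (-2 + i).
a* b = (2 - i), so ⟨σ_x⟩ = 4/6.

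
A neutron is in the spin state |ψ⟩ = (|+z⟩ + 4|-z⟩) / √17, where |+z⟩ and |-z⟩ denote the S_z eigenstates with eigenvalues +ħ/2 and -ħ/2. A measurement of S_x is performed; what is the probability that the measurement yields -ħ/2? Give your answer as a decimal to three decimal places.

0.265

|-x⟩ = (|+z⟩ - |-z⟩)/√2, so ⟨-x|ψ⟩ = (-3) / (√2·√17).
P = |-3|² / 34 = 9/34.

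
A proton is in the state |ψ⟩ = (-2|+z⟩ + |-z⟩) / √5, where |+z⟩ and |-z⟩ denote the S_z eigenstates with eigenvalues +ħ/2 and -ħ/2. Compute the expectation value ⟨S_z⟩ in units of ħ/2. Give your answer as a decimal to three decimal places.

⟨σ_z⟩ = |a|² - |b|² divided by |a|²+|b|², with a, b the |+z⟩, |-z⟩ amplitudes.
= (4 - 1)/5 = 3/5.
⟨S_z⟩ = (ħ/2)·⟨σ_z⟩.

0.600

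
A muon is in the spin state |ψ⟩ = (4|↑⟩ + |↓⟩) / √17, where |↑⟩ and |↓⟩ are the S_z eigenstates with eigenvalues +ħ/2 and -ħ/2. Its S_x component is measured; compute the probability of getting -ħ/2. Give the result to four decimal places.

|-x⟩ = (|↑⟩ - |↓⟩)/√2, so ⟨-x|ψ⟩ = (3) / (√2·√17).
P = |3|² / 34 = 9/34.

0.2647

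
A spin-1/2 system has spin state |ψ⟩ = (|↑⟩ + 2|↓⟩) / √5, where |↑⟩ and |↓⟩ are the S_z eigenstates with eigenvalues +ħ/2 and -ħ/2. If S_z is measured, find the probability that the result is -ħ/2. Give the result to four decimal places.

0.8000

The -ħ/2 outcome corresponds to |↓⟩. Its amplitude in |ψ⟩ is 2/√5.
P = |2|² / 5 = 4/5.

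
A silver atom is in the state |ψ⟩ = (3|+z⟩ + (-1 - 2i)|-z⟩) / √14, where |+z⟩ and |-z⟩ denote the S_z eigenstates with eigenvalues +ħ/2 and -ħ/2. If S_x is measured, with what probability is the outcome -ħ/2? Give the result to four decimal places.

0.7143

|-x⟩ = (|+z⟩ - |-z⟩)/√2, so ⟨-x|ψ⟩ = (4 + 2i) / (√2·√14).
P = |4 + 2i|² / 28 = 20/28.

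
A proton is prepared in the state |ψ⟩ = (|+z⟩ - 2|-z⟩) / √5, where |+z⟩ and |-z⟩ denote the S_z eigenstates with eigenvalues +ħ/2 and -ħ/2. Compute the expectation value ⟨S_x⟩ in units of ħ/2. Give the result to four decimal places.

⟨σ_x⟩ = 2 Re(a* b)/(|a|²+|b|²) with a = 1, b = -2.
a* b = -2, so ⟨σ_x⟩ = -4/5.
⟨S_x⟩ = (ħ/2)·⟨σ_x⟩.

-0.8000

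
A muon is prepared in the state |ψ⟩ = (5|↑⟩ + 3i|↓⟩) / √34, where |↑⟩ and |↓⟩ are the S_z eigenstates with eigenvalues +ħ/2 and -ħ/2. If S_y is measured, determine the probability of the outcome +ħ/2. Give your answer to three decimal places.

|+y⟩ = (|↑⟩ + i|↓⟩)/√2, so ⟨+y|ψ⟩ = (8) / (√2·√34).
P = |8|² / 68 = 64/68.

0.941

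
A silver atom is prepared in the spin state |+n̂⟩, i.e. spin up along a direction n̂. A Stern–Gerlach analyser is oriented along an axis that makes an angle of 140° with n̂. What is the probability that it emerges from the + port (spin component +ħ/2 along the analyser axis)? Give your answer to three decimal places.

0.117

For spin-½, the probability of finding spin-up along an axis at angle θ to the initial spin direction is cos²(θ/2); spin-down is sin²(θ/2).
θ = 140°, so P = cos²(70°) ≈ 0.117.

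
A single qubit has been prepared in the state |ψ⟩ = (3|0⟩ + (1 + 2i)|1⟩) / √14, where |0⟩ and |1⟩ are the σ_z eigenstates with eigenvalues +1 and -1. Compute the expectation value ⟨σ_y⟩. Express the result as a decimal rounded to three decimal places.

⟨σ_y⟩ = 2 Im(a* b)/(|a|²+|b|²) with a = 3, b = (1 + 2i).
a* b = (3 + 6i), so ⟨σ_y⟩ = 12/14.

0.857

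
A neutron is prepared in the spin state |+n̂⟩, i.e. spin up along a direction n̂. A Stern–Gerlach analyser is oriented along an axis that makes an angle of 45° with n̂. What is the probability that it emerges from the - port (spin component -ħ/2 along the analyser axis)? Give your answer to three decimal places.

0.146

For spin-½, the probability of finding spin-up along an axis at angle θ to the initial spin direction is cos²(θ/2); spin-down is sin²(θ/2).
θ = 45°, so P = sin²(22.5°) ≈ 0.146.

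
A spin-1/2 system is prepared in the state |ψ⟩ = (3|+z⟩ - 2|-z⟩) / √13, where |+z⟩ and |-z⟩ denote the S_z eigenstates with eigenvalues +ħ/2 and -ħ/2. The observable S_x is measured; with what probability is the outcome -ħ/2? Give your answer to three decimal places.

|-x⟩ = (|+z⟩ - |-z⟩)/√2, so ⟨-x|ψ⟩ = (5) / (√2·√13).
P = |5|² / 26 = 25/26.

0.962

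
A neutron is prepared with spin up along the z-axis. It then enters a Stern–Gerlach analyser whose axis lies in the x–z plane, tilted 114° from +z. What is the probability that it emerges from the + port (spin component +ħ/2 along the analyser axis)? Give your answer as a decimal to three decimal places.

0.297

For spin-½, the probability of finding spin-up along an axis at angle θ to the initial spin direction is cos²(θ/2); spin-down is sin²(θ/2).
θ = 114°, so P = cos²(57°) ≈ 0.297.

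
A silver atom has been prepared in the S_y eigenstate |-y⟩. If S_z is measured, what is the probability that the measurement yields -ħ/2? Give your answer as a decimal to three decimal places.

In the S_z basis, |-y⟩ = (|+z⟩ - i|-z⟩)/√2 and |-z⟩ = |-z⟩.
|⟨-z|-y⟩|² = 1/2.

0.500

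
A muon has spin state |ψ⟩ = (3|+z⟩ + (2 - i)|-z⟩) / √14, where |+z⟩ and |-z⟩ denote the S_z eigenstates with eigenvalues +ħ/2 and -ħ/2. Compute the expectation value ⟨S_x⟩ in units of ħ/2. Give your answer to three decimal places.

⟨σ_x⟩ = 2 Re(a* b)/(|a|²+|b|²) with a = 3, b = (2 - i).
a* b = (6 - 3i), so ⟨σ_x⟩ = 12/14.
⟨S_x⟩ = (ħ/2)·⟨σ_x⟩.

0.857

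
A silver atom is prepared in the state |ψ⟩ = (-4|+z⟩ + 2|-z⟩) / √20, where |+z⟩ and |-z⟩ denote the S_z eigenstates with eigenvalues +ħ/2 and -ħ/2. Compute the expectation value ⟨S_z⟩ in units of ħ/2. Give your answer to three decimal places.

⟨σ_z⟩ = |a|² - |b|² divided by |a|²+|b|², with a, b the |+z⟩, |-z⟩ amplitudes.
= (16 - 4)/20 = 12/20.
⟨S_z⟩ = (ħ/2)·⟨σ_z⟩.

0.600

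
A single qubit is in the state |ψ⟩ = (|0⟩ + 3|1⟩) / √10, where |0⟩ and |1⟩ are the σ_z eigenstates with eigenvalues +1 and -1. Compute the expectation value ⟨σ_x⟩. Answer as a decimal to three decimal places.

0.600

⟨σ_x⟩ = 2 Re(a* b)/(|a|²+|b|²) with a = 1, b = 3.
a* b = 3, so ⟨σ_x⟩ = 6/10.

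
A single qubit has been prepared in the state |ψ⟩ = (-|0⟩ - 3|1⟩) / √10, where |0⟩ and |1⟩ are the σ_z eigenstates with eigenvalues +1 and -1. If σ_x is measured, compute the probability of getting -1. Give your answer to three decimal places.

0.200

|-x⟩ = (|0⟩ - |1⟩)/√2, so ⟨-x|ψ⟩ = (2) / (√2·√10).
P = |2|² / 20 = 4/20.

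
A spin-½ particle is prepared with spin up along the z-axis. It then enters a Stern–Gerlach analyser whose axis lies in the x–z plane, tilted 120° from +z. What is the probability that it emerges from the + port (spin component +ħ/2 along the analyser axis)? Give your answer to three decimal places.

For spin-½, the probability of finding spin-up along an axis at angle θ to the initial spin direction is cos²(θ/2); spin-down is sin²(θ/2).
θ = 120°, so P = cos²(60°) ≈ 0.250.

0.250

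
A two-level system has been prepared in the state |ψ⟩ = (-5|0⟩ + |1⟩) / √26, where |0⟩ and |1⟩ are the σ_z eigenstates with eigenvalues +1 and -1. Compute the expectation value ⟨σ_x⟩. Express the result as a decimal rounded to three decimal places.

⟨σ_x⟩ = 2 Re(a* b)/(|a|²+|b|²) with a = -5, b = 1.
a* b = -5, so ⟨σ_x⟩ = -10/26.

-0.385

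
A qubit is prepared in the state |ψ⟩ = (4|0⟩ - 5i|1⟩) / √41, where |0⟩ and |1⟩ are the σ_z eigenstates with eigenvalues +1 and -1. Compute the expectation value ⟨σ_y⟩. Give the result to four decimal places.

⟨σ_y⟩ = 2 Im(a* b)/(|a|²+|b|²) with a = 4, b = -5i.
a* b = -20i, so ⟨σ_y⟩ = -40/41.

-0.9756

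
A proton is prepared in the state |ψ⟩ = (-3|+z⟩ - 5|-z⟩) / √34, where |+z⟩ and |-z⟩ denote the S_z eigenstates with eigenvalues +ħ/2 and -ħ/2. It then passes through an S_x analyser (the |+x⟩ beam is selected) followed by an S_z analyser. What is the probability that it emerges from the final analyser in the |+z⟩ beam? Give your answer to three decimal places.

0.471

First analyser (S_x): P(|+x⟩) = |⟨+x|ψ⟩|² = 64/68.
After stage 1 the state is |+x⟩; P(|+z⟩) = |⟨+z|+x⟩|² = 1/2.
Joint probability = 64/68 × 1/2 = 0.471.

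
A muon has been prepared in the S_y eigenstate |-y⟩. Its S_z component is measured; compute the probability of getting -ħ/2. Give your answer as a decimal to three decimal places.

In the S_z basis, |-y⟩ = (|+z⟩ - i|-z⟩)/√2 and |-z⟩ = |-z⟩.
|⟨-z|-y⟩|² = 1/2.

0.500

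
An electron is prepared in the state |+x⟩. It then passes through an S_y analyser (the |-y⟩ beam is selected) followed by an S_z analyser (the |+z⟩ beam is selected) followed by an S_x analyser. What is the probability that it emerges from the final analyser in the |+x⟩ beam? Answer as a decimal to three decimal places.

0.125

First analyser (S_y): from |+x⟩, P(|-y⟩) = 1/2.
After stage 1 the state is |-y⟩; P(|+z⟩) = |⟨+z|-y⟩|² = 1/2.
After stage 2 the state is |+z⟩; P(|+x⟩) = |⟨+x|+z⟩|² = 1/2.
Joint probability = 1/2 × 1/2 × 1/2 = 0.125.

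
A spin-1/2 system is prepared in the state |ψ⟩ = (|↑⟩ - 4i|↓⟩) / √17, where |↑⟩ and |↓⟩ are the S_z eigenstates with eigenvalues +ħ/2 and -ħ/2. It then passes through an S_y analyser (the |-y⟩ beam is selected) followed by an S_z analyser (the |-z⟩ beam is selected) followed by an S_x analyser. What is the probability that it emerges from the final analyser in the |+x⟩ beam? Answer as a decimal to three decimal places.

0.184

First analyser (S_y): P(|-y⟩) = |⟨-y|ψ⟩|² = 25/34.
After stage 1 the state is |-y⟩; P(|-z⟩) = |⟨-z|-y⟩|² = 1/2.
After stage 2 the state is |-z⟩; P(|+x⟩) = |⟨+x|-z⟩|² = 1/2.
Joint probability = 25/34 × 1/2 × 1/2 = 0.184.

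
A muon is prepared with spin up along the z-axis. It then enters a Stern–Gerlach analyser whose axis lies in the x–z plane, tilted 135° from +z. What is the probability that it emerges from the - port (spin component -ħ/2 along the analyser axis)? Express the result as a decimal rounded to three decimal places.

0.854

For spin-½, the probability of finding spin-up along an axis at angle θ to the initial spin direction is cos²(θ/2); spin-down is sin²(θ/2).
θ = 135°, so P = sin²(67.5°) ≈ 0.854.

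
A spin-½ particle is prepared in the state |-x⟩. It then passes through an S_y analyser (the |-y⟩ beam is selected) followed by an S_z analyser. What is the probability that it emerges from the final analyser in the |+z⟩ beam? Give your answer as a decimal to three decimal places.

0.250

First analyser (S_y): from |-x⟩, P(|-y⟩) = 1/2.
After stage 1 the state is |-y⟩; P(|+z⟩) = |⟨+z|-y⟩|² = 1/2.
Joint probability = 1/2 × 1/2 = 0.250.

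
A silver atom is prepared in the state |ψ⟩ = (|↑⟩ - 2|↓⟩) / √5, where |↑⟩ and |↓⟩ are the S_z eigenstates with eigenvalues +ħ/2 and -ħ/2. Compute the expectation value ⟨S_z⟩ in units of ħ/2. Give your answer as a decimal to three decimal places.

-0.600

⟨σ_z⟩ = |a|² - |b|² divided by |a|²+|b|², with a, b the |↑⟩, |↓⟩ amplitudes.
= (1 - 4)/5 = -3/5.
⟨S_z⟩ = (ħ/2)·⟨σ_z⟩.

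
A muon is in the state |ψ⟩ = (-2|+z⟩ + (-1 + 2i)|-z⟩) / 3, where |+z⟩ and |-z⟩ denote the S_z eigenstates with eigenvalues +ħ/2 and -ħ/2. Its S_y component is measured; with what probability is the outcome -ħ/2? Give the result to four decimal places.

|-y⟩ = (|+z⟩ - i|-z⟩)/√2, so ⟨-y|ψ⟩ = (-4 - i) / (√2·3).
P = |-4 - i|² / 18 = 17/18.

0.9444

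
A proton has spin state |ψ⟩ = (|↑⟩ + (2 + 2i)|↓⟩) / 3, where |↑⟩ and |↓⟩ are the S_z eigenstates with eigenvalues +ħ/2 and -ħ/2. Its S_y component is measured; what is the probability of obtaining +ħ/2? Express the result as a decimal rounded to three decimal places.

0.722

|+y⟩ = (|↑⟩ + i|↓⟩)/√2, so ⟨+y|ψ⟩ = (3 - 2i) / (√2·3).
P = |3 - 2i|² / 18 = 13/18.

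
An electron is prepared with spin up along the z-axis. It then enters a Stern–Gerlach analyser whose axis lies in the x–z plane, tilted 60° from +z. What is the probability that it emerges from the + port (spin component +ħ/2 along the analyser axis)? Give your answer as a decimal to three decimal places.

0.750

For spin-½, the probability of finding spin-up along an axis at angle θ to the initial spin direction is cos²(θ/2); spin-down is sin²(θ/2).
θ = 60°, so P = cos²(30°) ≈ 0.750.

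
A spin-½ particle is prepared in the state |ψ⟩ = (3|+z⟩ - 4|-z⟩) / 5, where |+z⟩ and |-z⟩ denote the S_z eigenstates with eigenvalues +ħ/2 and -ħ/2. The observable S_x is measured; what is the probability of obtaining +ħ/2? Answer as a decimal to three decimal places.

|+x⟩ = (|+z⟩ + |-z⟩)/√2, so ⟨+x|ψ⟩ = (-1) / (√2·5).
P = |-1|² / 50 = 1/50.

0.020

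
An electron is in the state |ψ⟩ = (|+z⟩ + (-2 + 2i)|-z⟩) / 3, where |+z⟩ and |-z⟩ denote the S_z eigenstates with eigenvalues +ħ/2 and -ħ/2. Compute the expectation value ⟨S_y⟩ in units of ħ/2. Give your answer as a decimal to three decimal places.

⟨σ_y⟩ = 2 Im(a* b)/(|a|²+|b|²) with a = 1, b = (-2 + 2i).
a* b = (-2 + 2i), so ⟨σ_y⟩ = 4/9.
⟨S_y⟩ = (ħ/2)·⟨σ_y⟩.

0.444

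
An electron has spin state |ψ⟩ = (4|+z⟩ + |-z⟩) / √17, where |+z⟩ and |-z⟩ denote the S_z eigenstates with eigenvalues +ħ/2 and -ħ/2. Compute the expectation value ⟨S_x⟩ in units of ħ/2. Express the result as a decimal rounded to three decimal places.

⟨σ_x⟩ = 2 Re(a* b)/(|a|²+|b|²) with a = 4, b = 1.
a* b = 4, so ⟨σ_x⟩ = 8/17.
⟨S_x⟩ = (ħ/2)·⟨σ_x⟩.

0.471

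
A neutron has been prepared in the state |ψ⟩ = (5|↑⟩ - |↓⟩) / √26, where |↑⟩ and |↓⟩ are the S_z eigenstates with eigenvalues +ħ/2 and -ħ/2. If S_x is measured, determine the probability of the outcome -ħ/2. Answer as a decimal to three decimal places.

0.692

|-x⟩ = (|↑⟩ - |↓⟩)/√2, so ⟨-x|ψ⟩ = (6) / (√2·√26).
P = |6|² / 52 = 36/52.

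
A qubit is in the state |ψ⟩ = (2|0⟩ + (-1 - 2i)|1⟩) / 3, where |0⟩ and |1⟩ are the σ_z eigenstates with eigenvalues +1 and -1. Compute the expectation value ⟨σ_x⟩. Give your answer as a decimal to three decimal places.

-0.444

⟨σ_x⟩ = 2 Re(a* b)/(|a|²+|b|²) with a = 2, b = (-1 - 2i).
a* b = (-2 - 4i), so ⟨σ_x⟩ = -4/9.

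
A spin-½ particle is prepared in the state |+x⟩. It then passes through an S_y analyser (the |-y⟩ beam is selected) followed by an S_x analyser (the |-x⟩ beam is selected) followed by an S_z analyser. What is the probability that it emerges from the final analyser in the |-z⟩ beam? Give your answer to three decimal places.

0.125

First analyser (S_y): from |+x⟩, P(|-y⟩) = 1/2.
After stage 1 the state is |-y⟩; P(|-x⟩) = |⟨-x|-y⟩|² = 1/2.
After stage 2 the state is |-x⟩; P(|-z⟩) = |⟨-z|-x⟩|² = 1/2.
Joint probability = 1/2 × 1/2 × 1/2 = 0.125.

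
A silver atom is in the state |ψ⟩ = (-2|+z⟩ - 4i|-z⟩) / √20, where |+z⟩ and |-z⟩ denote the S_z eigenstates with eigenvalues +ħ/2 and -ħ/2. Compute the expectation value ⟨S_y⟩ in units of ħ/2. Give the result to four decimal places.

0.8000

⟨σ_y⟩ = 2 Im(a* b)/(|a|²+|b|²) with a = -2, b = -4i.
a* b = 8i, so ⟨σ_y⟩ = 16/20.
⟨S_y⟩ = (ħ/2)·⟨σ_y⟩.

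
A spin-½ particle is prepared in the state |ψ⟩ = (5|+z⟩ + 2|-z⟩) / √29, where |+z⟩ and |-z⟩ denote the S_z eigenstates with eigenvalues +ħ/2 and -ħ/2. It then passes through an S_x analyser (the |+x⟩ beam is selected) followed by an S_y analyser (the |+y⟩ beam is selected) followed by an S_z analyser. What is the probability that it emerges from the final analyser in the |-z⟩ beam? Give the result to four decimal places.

0.2112

First analyser (S_x): P(|+x⟩) = |⟨+x|ψ⟩|² = 49/58.
After stage 1 the state is |+x⟩; P(|+y⟩) = |⟨+y|+x⟩|² = 1/2.
After stage 2 the state is |+y⟩; P(|-z⟩) = |⟨-z|+y⟩|² = 1/2.
Joint probability = 49/58 × 1/2 × 1/2 = 0.2112.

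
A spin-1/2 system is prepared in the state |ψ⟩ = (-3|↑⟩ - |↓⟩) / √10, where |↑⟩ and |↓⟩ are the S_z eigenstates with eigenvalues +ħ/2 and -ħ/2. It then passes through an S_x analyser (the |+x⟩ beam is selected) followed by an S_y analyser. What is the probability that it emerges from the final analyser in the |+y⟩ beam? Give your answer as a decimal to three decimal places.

0.400

First analyser (S_x): P(|+x⟩) = |⟨+x|ψ⟩|² = 16/20.
After stage 1 the state is |+x⟩; P(|+y⟩) = |⟨+y|+x⟩|² = 1/2.
Joint probability = 16/20 × 1/2 = 0.400.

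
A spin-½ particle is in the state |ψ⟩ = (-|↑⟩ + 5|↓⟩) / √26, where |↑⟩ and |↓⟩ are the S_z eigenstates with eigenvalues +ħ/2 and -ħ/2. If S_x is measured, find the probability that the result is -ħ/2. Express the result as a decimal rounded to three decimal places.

|-x⟩ = (|↑⟩ - |↓⟩)/√2, so ⟨-x|ψ⟩ = (-6) / (√2·√26).
P = |-6|² / 52 = 36/52.

0.692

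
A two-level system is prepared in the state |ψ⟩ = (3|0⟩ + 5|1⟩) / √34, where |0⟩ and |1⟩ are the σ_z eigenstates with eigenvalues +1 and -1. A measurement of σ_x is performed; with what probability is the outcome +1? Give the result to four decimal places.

0.9412

|+x⟩ = (|0⟩ + |1⟩)/√2, so ⟨+x|ψ⟩ = (8) / (√2·√34).
P = |8|² / 68 = 64/68.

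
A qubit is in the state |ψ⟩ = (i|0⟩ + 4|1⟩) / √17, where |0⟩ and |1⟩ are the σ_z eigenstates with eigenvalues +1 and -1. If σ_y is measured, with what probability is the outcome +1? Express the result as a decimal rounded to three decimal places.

|+y⟩ = (|0⟩ + i|1⟩)/√2, so ⟨+y|ψ⟩ = (-3i) / (√2·√17).
P = |-3i|² / 34 = 9/34.

0.265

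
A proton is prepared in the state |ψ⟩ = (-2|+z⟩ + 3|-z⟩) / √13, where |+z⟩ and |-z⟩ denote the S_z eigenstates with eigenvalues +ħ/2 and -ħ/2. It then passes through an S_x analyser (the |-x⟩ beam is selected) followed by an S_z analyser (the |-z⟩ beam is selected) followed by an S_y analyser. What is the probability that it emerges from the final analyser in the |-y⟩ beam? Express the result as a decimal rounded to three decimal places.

First analyser (S_x): P(|-x⟩) = |⟨-x|ψ⟩|² = 25/26.
After stage 1 the state is |-x⟩; P(|-z⟩) = |⟨-z|-x⟩|² = 1/2.
After stage 2 the state is |-z⟩; P(|-y⟩) = |⟨-y|-z⟩|² = 1/2.
Joint probability = 25/26 × 1/2 × 1/2 = 0.240.

0.240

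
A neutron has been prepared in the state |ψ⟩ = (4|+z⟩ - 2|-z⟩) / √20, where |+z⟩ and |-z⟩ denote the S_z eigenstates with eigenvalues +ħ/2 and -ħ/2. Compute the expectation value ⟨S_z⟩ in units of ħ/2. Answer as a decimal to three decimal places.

0.600

⟨σ_z⟩ = |a|² - |b|² divided by |a|²+|b|², with a, b the |+z⟩, |-z⟩ amplitudes.
= (16 - 4)/20 = 12/20.
⟨S_z⟩ = (ħ/2)·⟨σ_z⟩.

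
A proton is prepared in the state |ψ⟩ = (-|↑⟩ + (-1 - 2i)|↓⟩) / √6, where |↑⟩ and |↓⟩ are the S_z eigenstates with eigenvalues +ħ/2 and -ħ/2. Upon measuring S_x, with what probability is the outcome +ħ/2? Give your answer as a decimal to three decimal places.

|+x⟩ = (|↑⟩ + |↓⟩)/√2, so ⟨+x|ψ⟩ = (-2 - 2i) / (√2·√6).
P = |-2 - 2i|² / 12 = 8/12.

0.667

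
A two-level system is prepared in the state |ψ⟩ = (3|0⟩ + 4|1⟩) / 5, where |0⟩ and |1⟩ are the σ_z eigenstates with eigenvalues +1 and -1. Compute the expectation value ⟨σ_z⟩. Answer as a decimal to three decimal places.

-0.280

⟨σ_z⟩ = |a|² - |b|² divided by |a|²+|b|², with a, b the |0⟩, |1⟩ amplitudes.
= (9 - 16)/25 = -7/25.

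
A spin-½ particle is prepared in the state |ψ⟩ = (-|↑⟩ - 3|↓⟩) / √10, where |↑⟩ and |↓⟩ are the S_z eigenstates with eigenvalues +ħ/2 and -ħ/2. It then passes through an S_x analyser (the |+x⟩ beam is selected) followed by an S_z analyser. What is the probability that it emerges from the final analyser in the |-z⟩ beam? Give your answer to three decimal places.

0.400

First analyser (S_x): P(|+x⟩) = |⟨+x|ψ⟩|² = 16/20.
After stage 1 the state is |+x⟩; P(|-z⟩) = |⟨-z|+x⟩|² = 1/2.
Joint probability = 16/20 × 1/2 = 0.400.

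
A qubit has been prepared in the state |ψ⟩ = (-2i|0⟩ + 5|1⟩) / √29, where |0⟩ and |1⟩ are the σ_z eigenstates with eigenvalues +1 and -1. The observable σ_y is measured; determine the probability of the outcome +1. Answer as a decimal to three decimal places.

0.845

|+y⟩ = (|0⟩ + i|1⟩)/√2, so ⟨+y|ψ⟩ = (-7i) / (√2·√29).
P = |-7i|² / 58 = 49/58.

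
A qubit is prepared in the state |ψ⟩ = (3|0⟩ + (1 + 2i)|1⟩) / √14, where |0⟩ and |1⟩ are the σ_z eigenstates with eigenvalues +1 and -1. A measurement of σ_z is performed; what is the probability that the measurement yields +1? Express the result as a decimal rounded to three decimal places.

0.643

The +1 outcome corresponds to |0⟩. Its amplitude in |ψ⟩ is 3/√14.
P = |3|² / 14 = 9/14.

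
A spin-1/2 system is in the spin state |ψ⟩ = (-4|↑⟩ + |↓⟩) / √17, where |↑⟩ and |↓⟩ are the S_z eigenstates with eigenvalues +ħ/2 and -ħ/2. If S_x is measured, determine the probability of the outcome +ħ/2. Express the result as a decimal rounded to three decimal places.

|+x⟩ = (|↑⟩ + |↓⟩)/√2, so ⟨+x|ψ⟩ = (-3) / (√2·√17).
P = |-3|² / 34 = 9/34.

0.265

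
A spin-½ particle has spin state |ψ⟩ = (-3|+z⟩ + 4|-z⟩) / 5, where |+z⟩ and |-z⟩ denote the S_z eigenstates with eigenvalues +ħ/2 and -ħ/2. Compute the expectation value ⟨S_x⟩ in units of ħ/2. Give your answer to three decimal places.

⟨σ_x⟩ = 2 Re(a* b)/(|a|²+|b|²) with a = -3, b = 4.
a* b = -12, so ⟨σ_x⟩ = -24/25.
⟨S_x⟩ = (ħ/2)·⟨σ_x⟩.

-0.960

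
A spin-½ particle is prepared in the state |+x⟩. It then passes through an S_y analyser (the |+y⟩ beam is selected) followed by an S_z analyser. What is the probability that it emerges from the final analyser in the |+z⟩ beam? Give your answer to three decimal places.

First analyser (S_y): from |+x⟩, P(|+y⟩) = 1/2.
After stage 1 the state is |+y⟩; P(|+z⟩) = |⟨+z|+y⟩|² = 1/2.
Joint probability = 1/2 × 1/2 = 0.250.

0.250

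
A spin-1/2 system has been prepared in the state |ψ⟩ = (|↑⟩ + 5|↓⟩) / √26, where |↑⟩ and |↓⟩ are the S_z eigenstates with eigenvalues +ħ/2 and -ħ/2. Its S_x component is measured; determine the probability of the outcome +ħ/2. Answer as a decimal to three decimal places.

|+x⟩ = (|↑⟩ + |↓⟩)/√2, so ⟨+x|ψ⟩ = (6) / (√2·√26).
P = |6|² / 52 = 36/52.

0.692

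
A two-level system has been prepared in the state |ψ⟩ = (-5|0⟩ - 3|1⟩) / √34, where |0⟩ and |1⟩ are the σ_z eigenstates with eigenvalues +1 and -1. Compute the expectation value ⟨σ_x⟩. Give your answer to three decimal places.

⟨σ_x⟩ = 2 Re(a* b)/(|a|²+|b|²) with a = -5, b = -3.
a* b = 15, so ⟨σ_x⟩ = 30/34.

0.882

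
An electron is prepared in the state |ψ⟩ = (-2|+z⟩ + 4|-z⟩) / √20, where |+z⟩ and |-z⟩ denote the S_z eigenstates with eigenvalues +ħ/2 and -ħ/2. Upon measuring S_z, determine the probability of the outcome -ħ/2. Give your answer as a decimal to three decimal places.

0.800

The -ħ/2 outcome corresponds to |-z⟩. Its amplitude in |ψ⟩ is 4/√20.
P = |4|² / 20 = 16/20.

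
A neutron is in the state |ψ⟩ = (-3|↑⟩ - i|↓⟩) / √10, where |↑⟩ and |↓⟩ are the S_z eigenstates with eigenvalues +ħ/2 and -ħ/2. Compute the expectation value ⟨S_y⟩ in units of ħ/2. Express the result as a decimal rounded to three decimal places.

⟨σ_y⟩ = 2 Im(a* b)/(|a|²+|b|²) with a = -3, b = -i.
a* b = 3i, so ⟨σ_y⟩ = 6/10.
⟨S_y⟩ = (ħ/2)·⟨σ_y⟩.

0.600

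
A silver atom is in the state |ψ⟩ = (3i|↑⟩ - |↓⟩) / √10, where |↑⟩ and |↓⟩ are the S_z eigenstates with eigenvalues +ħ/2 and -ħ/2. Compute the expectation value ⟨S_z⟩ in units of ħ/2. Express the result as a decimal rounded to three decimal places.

⟨σ_z⟩ = |a|² - |b|² divided by |a|²+|b|², with a, b the |↑⟩, |↓⟩ amplitudes.
= (9 - 1)/10 = 8/10.
⟨S_z⟩ = (ħ/2)·⟨σ_z⟩.

0.800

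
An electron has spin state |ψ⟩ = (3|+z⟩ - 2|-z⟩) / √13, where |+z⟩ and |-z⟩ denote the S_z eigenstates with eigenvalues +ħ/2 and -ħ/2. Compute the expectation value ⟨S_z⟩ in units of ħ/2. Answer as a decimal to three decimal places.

0.385

⟨σ_z⟩ = |a|² - |b|² divided by |a|²+|b|², with a, b the |+z⟩, |-z⟩ amplitudes.
= (9 - 4)/13 = 5/13.
⟨S_z⟩ = (ħ/2)·⟨σ_z⟩.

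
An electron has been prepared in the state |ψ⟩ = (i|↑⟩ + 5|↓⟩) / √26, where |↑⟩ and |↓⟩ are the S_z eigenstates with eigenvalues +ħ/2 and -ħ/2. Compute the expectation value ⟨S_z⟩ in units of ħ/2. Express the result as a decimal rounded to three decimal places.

-0.923

⟨σ_z⟩ = |a|² - |b|² divided by |a|²+|b|², with a, b the |↑⟩, |↓⟩ amplitudes.
= (1 - 25)/26 = -24/26.
⟨S_z⟩ = (ħ/2)·⟨σ_z⟩.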